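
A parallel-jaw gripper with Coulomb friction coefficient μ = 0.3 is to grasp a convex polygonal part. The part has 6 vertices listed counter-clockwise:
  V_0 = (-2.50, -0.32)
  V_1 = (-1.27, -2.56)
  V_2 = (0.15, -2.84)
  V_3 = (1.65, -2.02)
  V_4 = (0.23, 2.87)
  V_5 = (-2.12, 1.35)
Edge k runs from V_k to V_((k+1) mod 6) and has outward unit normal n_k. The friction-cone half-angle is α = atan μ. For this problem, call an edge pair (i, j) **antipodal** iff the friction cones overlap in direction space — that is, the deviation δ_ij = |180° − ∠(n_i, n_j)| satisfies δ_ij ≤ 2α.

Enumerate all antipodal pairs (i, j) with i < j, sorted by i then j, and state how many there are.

α = atan 0.3 = 16.70°;  2α = 33.40°
n_0 = (-0.8765, -0.4813)
n_1 = (-0.1935, -0.9811)
n_2 = (+0.4797, -0.8774)
n_3 = (+0.9603, +0.2789)
n_4 = (-0.5431, +0.8397)
n_5 = (-0.9751, +0.2219)
  (0,1): δ = 129.93°  ·
  (0,2): δ = 90.11°  ·
  (0,3): δ = 12.58°  ✓
  (0,4): δ = 94.12°  ·
  (0,5): δ = 138.41°  ·
  (1,2): δ = 140.18°  ·
  (1,3): δ = 62.65°  ·
  (1,4): δ = 44.05°  ·
  (1,5): δ = 88.34°  ·
  (2,3): δ = 102.47°  ·
  (2,4): δ = 4.23°  ✓
  (2,5): δ = 48.52°  ·
  (3,4): δ = 73.30°  ·
  (3,5): δ = 29.01°  ✓
  (4,5): δ = 135.71°  ·
antipodal pairs: 3

count = 3; pairs: (0,3), (2,4), (3,5)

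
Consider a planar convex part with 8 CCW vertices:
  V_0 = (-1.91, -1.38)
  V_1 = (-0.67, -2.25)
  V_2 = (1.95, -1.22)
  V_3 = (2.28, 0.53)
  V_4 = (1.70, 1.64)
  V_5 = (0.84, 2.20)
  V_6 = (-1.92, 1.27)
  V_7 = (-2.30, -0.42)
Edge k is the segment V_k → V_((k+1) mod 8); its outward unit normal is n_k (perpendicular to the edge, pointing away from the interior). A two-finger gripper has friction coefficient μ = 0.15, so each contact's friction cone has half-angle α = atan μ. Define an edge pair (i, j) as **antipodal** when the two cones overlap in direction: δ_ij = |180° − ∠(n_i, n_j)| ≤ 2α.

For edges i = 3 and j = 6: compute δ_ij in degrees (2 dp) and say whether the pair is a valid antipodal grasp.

δ = 40.26°, invalid

α = atan 0.15 = 8.53°;  2α = 17.06°
edge 3: e_3 = (-0.58, +1.11);  n_3 = (+0.8863, +0.4631)
edge 6: e_6 = (-0.38, -1.69);  n_6 = (-0.9756, +0.2194)
∠(n_3, n_6) = 139.74°
δ = |180° − 139.74°| = 40.26°
40.26° > 2α = 17.06°  →  invalid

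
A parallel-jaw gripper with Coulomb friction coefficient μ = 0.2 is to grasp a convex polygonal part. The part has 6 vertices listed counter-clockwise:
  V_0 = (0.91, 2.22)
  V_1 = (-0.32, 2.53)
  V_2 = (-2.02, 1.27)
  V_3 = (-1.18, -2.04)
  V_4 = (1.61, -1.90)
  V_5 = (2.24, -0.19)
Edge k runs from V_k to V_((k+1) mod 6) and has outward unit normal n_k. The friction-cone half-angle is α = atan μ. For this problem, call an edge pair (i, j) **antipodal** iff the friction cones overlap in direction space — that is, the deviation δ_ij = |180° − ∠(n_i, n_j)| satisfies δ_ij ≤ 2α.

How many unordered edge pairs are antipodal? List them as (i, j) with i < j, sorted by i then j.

count = 2; pairs: (0,3), (2,5)

α = atan 0.2 = 11.31°;  2α = 22.62°
n_0 = (+0.2444, +0.9697)
n_1 = (-0.5955, +0.8034)
n_2 = (-0.9693, -0.2460)
n_3 = (+0.0501, -0.9987)
n_4 = (+0.9383, -0.3457)
n_5 = (+0.8755, +0.4832)
  (0,1): δ = 129.31°  ·
  (0,2): δ = 61.61°  ·
  (0,3): δ = 17.02°  ✓
  (0,4): δ = 83.92°  ·
  (0,5): δ = 133.04°  ·
  (1,2): δ = 112.31°  ·
  (1,3): δ = 33.67°  ·
  (1,4): δ = 33.23°  ·
  (1,5): δ = 82.35°  ·
  (2,3): δ = 101.37°  ·
  (2,4): δ = 34.46°  ·
  (2,5): δ = 14.65°  ✓
  (3,4): δ = 113.10°  ·
  (3,5): δ = 63.98°  ·
  (4,5): δ = 130.88°  ·
antipodal pairs: 2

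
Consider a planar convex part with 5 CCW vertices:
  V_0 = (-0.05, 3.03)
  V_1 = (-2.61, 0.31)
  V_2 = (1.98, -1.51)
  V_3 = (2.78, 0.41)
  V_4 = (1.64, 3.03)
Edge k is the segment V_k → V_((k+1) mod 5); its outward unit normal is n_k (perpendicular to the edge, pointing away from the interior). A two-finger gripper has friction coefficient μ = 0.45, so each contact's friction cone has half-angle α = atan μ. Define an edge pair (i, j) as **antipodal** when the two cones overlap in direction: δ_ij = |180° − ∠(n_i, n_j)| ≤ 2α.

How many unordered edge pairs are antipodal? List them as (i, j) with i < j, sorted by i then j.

count = 3; pairs: (0,2), (1,3), (1,4)

α = atan 0.45 = 24.23°;  2α = 48.46°
n_0 = (-0.7282, +0.6854)
n_1 = (-0.3686, -0.9296)
n_2 = (+0.9231, -0.3846)
n_3 = (+0.9170, +0.3990)
n_4 = (+0.0000, +1.0000)
  (0,1): δ = 68.36°  ·
  (0,2): δ = 20.64°  ✓
  (0,3): δ = 66.78°  ·
  (0,4): δ = 133.26°  ·
  (1,2): δ = 90.99°  ·
  (1,3): δ = 44.86°  ✓
  (1,4): δ = 21.63°  ✓
  (2,3): δ = 133.87°  ·
  (2,4): δ = 67.38°  ·
  (3,4): δ = 113.51°  ·
antipodal pairs: 3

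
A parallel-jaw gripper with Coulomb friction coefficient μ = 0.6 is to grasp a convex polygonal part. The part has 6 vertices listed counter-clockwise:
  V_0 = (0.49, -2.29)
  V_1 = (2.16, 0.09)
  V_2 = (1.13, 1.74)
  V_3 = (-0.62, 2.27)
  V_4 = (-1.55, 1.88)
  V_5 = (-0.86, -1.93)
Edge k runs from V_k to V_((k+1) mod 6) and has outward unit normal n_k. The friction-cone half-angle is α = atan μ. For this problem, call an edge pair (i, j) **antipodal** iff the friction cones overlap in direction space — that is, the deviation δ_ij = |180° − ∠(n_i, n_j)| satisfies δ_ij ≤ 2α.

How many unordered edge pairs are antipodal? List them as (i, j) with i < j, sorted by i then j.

count = 6; pairs: (0,3), (0,4), (1,4), (1,5), (2,5), (3,5)

α = atan 0.6 = 30.96°;  2α = 61.93°
n_0 = (+0.8186, -0.5744)
n_1 = (+0.8483, +0.5295)
n_2 = (+0.2899, +0.9571)
n_3 = (-0.3867, +0.9222)
n_4 = (-0.9840, -0.1782)
n_5 = (-0.2577, -0.9662)
  (0,1): δ = 112.97°  ·
  (0,2): δ = 71.79°  ·
  (0,3): δ = 32.19°  ✓
  (0,4): δ = 45.32°  ✓
  (0,5): δ = 110.13°  ·
  (1,2): δ = 138.82°  ·
  (1,3): δ = 99.22°  ·
  (1,4): δ = 21.71°  ✓
  (1,5): δ = 43.09°  ✓
  (2,3): δ = 140.40°  ·
  (2,4): δ = 62.89°  ·
  (2,5): δ = 1.92°  ✓
  (3,4): δ = 102.49°  ·
  (3,5): δ = 37.68°  ✓
  (4,5): δ = 115.20°  ·
antipodal pairs: 6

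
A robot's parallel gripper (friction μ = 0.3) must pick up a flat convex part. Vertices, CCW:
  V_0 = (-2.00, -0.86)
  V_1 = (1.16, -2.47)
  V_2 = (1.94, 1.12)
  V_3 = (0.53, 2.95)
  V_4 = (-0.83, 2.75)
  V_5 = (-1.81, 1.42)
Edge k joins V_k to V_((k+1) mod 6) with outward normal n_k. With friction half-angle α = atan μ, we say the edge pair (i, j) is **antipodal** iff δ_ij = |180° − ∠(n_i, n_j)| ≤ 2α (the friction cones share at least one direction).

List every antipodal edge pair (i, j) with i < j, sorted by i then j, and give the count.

α = atan 0.3 = 16.70°;  2α = 33.40°
n_0 = (-0.4540, -0.8910)
n_1 = (+0.9772, -0.2123)
n_2 = (+0.7921, +0.6103)
n_3 = (-0.1455, +0.9894)
n_4 = (-0.8051, +0.5932)
n_5 = (-0.9965, +0.0830)
  (0,1): δ = 75.26°  ·
  (0,2): δ = 25.39°  ✓
  (0,3): δ = 35.36°  ·
  (0,4): δ = 80.61°  ·
  (0,5): δ = 112.23°  ·
  (1,2): δ = 130.13°  ·
  (1,3): δ = 69.38°  ·
  (1,4): δ = 24.13°  ✓
  (1,5): δ = 7.49°  ✓
  (2,3): δ = 119.25°  ·
  (2,4): δ = 74.00°  ·
  (2,5): δ = 42.38°  ·
  (3,4): δ = 134.75°  ·
  (3,5): δ = 103.13°  ·
  (4,5): δ = 148.38°  ·
antipodal pairs: 3

count = 3; pairs: (0,2), (1,4), (1,5)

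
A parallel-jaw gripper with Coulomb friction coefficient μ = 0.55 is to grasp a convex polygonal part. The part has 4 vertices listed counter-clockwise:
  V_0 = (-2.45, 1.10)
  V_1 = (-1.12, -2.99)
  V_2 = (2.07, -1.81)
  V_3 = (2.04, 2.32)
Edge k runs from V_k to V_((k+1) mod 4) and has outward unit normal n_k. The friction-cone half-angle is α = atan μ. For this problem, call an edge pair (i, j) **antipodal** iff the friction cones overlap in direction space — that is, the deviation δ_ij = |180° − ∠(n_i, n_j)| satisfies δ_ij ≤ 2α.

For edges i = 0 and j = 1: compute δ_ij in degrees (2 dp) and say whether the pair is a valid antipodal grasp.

δ = 87.71°, invalid

α = atan 0.55 = 28.81°;  2α = 57.62°
edge 0: e_0 = (+1.33, -4.09);  n_0 = (-0.9510, -0.3092)
edge 1: e_1 = (+3.19, +1.18);  n_1 = (+0.3469, -0.9379)
∠(n_0, n_1) = 92.29°
δ = |180° − 92.29°| = 87.71°
87.71° > 2α = 57.62°  →  invalid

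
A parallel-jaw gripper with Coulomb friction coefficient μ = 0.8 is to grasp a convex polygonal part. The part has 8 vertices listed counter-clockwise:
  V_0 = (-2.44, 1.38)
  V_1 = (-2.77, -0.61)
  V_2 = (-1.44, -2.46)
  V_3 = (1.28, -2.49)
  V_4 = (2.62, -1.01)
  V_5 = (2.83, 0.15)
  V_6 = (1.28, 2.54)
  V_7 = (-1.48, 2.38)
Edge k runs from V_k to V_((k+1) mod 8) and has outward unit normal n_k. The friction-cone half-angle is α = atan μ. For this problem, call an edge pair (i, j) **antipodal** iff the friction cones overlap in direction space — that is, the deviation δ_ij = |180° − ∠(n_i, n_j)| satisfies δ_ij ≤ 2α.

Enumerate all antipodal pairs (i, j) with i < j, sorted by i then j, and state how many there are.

α = atan 0.8 = 38.66°;  2α = 77.32°
n_0 = (-0.9865, +0.1636)
n_1 = (-0.8120, -0.5837)
n_2 = (-0.0110, -0.9999)
n_3 = (+0.7413, -0.6712)
n_4 = (+0.9840, -0.1781)
n_5 = (+0.8390, +0.5441)
n_6 = (-0.0579, +0.9983)
n_7 = (-0.7214, +0.6925)
  (0,1): δ = 134.87°  ·
  (0,2): δ = 81.22°  ·
  (0,3): δ = 32.74°  ✓
  (0,4): δ = 0.85°  ✓
  (0,5): δ = 42.38°  ✓
  (0,6): δ = 102.73°  ·
  (0,7): δ = 145.58°  ·
  (1,2): δ = 126.34°  ·
  (1,3): δ = 77.87°  ·
  (1,4): δ = 45.97°  ✓
  (1,5): δ = 2.75°  ✓
  (1,6): δ = 57.60°  ✓
  (1,7): δ = 100.46°  ·
  (2,3): δ = 131.53°  ·
  (2,4): δ = 99.63°  ·
  (2,5): δ = 56.40°  ✓
  (2,6): δ = 3.95°  ✓
  (2,7): δ = 46.80°  ✓
  (3,4): δ = 148.10°  ·
  (3,5): δ = 104.88°  ·
  (3,6): δ = 44.52°  ✓
  (3,7): δ = 1.67°  ✓
  (4,5): δ = 136.77°  ·
  (4,6): δ = 76.42°  ✓
  (4,7): δ = 33.57°  ✓
  (5,6): δ = 119.65°  ·
  (5,7): δ = 76.80°  ✓
  (6,7): δ = 137.15°  ·
antipodal pairs: 14

count = 14; pairs: (0,3), (0,4), (0,5), (1,4), (1,5), (1,6), (2,5), (2,6), (2,7), (3,6), (3,7), (4,6), (4,7), (5,7)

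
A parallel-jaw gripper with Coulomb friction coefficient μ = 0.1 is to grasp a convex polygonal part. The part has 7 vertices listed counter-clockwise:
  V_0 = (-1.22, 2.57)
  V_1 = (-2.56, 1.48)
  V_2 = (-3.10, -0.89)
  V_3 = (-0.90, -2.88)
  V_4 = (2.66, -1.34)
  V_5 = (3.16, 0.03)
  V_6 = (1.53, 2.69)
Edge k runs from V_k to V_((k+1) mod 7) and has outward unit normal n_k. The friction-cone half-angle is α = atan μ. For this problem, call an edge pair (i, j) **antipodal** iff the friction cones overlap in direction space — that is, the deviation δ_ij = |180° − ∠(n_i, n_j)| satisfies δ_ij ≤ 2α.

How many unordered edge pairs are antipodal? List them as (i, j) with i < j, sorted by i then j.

α = atan 0.1 = 5.71°;  2α = 11.42°
n_0 = (-0.6310, +0.7758)
n_1 = (-0.9750, +0.2222)
n_2 = (-0.6708, -0.7416)
n_3 = (+0.3970, -0.9178)
n_4 = (+0.9394, -0.3428)
n_5 = (+0.8526, +0.5225)
n_6 = (-0.0436, +0.9990)
  (0,1): δ = 141.96°  ·
  (0,2): δ = 81.26°  ·
  (0,3): δ = 15.73°  ·
  (0,4): δ = 30.82°  ·
  (0,5): δ = 82.37°  ·
  (0,6): δ = 143.37°  ·
  (1,2): δ = 119.30°  ·
  (1,3): δ = 53.77°  ·
  (1,4): δ = 7.21°  ✓
  (1,5): δ = 44.33°  ·
  (1,6): δ = 105.33°  ·
  (2,3): δ = 114.48°  ·
  (2,4): δ = 67.92°  ·
  (2,5): δ = 16.37°  ·
  (2,6): δ = 44.63°  ·
  (3,4): δ = 133.44°  ·
  (3,5): δ = 81.89°  ·
  (3,6): δ = 20.89°  ·
  (4,5): δ = 128.45°  ·
  (4,6): δ = 67.45°  ·
  (5,6): δ = 119.00°  ·
antipodal pairs: 1

count = 1; pairs: (1,4)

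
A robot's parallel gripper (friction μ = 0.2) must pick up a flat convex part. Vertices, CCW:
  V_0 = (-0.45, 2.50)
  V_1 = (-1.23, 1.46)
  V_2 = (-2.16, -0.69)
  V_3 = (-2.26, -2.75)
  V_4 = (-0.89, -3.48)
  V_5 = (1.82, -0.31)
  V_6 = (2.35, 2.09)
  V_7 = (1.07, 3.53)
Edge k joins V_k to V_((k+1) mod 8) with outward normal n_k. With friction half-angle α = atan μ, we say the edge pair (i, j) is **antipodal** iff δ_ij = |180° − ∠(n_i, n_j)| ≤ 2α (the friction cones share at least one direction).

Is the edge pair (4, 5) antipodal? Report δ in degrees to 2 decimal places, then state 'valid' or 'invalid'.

α = atan 0.2 = 11.31°;  2α = 22.62°
edge 4: e_4 = (+2.71, +3.17);  n_4 = (+0.7601, -0.6498)
edge 5: e_5 = (+0.53, +2.40);  n_5 = (+0.9765, -0.2156)
∠(n_4, n_5) = 28.07°
δ = |180° − 28.07°| = 151.93°
151.93° > 2α = 22.62°  →  invalid

δ = 151.93°, invalid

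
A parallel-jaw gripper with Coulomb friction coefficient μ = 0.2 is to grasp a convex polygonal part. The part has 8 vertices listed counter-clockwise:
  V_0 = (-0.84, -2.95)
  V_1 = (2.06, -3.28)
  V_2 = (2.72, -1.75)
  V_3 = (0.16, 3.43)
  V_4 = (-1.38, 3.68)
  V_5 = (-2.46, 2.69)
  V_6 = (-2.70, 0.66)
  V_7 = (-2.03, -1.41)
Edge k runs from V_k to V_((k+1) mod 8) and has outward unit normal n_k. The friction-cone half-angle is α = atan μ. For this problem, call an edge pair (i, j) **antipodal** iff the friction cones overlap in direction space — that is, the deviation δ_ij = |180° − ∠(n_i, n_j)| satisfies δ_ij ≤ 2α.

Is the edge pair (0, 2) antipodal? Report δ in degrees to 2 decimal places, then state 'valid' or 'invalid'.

α = atan 0.2 = 11.31°;  2α = 22.62°
edge 0: e_0 = (+2.90, -0.33);  n_0 = (-0.1131, -0.9936)
edge 2: e_2 = (-2.56, +5.18);  n_2 = (+0.8965, +0.4431)
∠(n_0, n_2) = 122.79°
δ = |180° − 122.79°| = 57.21°
57.21° > 2α = 22.62°  →  invalid

δ = 57.21°, invalid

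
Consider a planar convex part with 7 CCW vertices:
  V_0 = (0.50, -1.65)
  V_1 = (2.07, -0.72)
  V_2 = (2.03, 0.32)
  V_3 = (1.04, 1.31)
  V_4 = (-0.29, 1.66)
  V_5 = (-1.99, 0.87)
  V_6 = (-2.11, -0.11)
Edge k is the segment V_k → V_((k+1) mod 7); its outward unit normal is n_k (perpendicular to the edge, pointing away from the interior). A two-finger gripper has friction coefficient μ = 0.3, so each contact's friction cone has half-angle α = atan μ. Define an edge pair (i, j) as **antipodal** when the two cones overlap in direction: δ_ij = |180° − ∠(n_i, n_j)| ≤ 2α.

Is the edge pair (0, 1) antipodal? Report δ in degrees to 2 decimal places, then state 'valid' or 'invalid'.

α = atan 0.3 = 16.70°;  2α = 33.40°
edge 0: e_0 = (+1.57, +0.93);  n_0 = (+0.5097, -0.8604)
edge 1: e_1 = (-0.04, +1.04);  n_1 = (+0.9993, +0.0384)
∠(n_0, n_1) = 61.56°
δ = |180° − 61.56°| = 118.44°
118.44° > 2α = 33.40°  →  invalid

δ = 118.44°, invalid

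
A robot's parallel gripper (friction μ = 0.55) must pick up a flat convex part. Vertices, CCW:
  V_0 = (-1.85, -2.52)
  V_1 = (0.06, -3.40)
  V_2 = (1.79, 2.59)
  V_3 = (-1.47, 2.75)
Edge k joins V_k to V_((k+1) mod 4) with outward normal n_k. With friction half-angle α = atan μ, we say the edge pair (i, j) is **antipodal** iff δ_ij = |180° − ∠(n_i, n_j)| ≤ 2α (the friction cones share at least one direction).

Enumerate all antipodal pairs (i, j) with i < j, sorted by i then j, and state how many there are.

count = 2; pairs: (0,2), (1,3)

α = atan 0.55 = 28.81°;  2α = 57.62°
n_0 = (-0.4185, -0.9082)
n_1 = (+0.9607, -0.2775)
n_2 = (+0.0490, +0.9988)
n_3 = (-0.9974, +0.0719)
  (0,1): δ = 81.37°  ·
  (0,2): δ = 21.93°  ✓
  (0,3): δ = 110.61°  ·
  (1,2): δ = 76.70°  ·
  (1,3): δ = 11.99°  ✓
  (2,3): δ = 91.31°  ·
antipodal pairs: 2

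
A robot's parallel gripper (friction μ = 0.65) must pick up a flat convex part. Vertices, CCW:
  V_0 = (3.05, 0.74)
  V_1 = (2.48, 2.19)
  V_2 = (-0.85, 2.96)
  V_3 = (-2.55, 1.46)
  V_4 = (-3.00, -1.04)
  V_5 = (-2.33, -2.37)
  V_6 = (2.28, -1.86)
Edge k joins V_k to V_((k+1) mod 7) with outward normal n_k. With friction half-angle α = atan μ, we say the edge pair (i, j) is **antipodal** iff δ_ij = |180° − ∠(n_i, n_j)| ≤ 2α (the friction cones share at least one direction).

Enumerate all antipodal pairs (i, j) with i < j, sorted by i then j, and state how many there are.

count = 8; pairs: (0,3), (0,4), (1,4), (1,5), (2,5), (2,6), (3,6), (4,6)

α = atan 0.65 = 33.02°;  2α = 66.05°
n_0 = (+0.9307, +0.3659)
n_1 = (+0.2253, +0.9743)
n_2 = (-0.6616, +0.7498)
n_3 = (-0.9842, +0.1772)
n_4 = (-0.8931, -0.4499)
n_5 = (+0.1100, -0.9939)
n_6 = (+0.9588, -0.2840)
  (0,1): δ = 124.48°  ·
  (0,2): δ = 70.04°  ·
  (0,3): δ = 31.66°  ✓
  (0,4): δ = 5.28°  ✓
  (0,5): δ = 74.85°  ·
  (0,6): δ = 142.04°  ·
  (1,2): δ = 125.56°  ·
  (1,3): δ = 87.18°  ·
  (1,4): δ = 50.24°  ✓
  (1,5): δ = 19.33°  ✓
  (1,6): δ = 86.52°  ·
  (2,3): δ = 141.63°  ·
  (2,4): δ = 104.69°  ·
  (2,5): δ = 35.11°  ✓
  (2,6): δ = 32.08°  ✓
  (3,4): δ = 143.06°  ·
  (3,5): δ = 73.48°  ·
  (3,6): δ = 6.29°  ✓
  (4,5): δ = 110.42°  ·
  (4,6): δ = 43.23°  ✓
  (5,6): δ = 112.81°  ·
antipodal pairs: 8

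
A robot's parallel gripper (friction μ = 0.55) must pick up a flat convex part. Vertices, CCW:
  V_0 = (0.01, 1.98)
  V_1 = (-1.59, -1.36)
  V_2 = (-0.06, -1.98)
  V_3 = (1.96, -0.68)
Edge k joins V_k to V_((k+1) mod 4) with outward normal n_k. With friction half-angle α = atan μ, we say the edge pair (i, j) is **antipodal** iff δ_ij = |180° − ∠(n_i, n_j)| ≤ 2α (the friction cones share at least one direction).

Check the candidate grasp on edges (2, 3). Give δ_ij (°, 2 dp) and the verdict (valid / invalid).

α = atan 0.55 = 28.81°;  2α = 57.62°
edge 2: e_2 = (+2.02, +1.30);  n_2 = (+0.5412, -0.8409)
edge 3: e_3 = (-1.95, +2.66);  n_3 = (+0.8065, +0.5912)
∠(n_2, n_3) = 93.48°
δ = |180° − 93.48°| = 86.52°
86.52° > 2α = 57.62°  →  invalid

δ = 86.52°, invalid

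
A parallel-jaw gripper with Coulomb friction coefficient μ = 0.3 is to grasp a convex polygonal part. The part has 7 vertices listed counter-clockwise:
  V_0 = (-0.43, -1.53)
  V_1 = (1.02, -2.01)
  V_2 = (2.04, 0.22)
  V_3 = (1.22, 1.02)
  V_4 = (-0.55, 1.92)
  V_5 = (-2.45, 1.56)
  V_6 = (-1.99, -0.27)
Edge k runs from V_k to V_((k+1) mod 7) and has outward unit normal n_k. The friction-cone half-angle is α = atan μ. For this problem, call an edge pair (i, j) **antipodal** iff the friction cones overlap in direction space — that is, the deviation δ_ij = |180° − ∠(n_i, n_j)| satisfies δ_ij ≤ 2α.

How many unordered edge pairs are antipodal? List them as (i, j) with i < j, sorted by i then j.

α = atan 0.3 = 16.70°;  2α = 33.40°
n_0 = (-0.3143, -0.9493)
n_1 = (+0.9094, -0.4160)
n_2 = (+0.6983, +0.7158)
n_3 = (+0.4532, +0.8914)
n_4 = (-0.1862, +0.9825)
n_5 = (-0.9698, -0.2438)
n_6 = (-0.6283, -0.7779)
  (0,1): δ = 96.26°  ·
  (0,2): δ = 25.98°  ✓
  (0,3): δ = 8.64°  ✓
  (0,4): δ = 29.05°  ✓
  (0,5): δ = 122.43°  ·
  (0,6): δ = 159.39°  ·
  (1,2): δ = 109.71°  ·
  (1,3): δ = 92.37°  ·
  (1,4): δ = 54.69°  ·
  (1,5): δ = 38.69°  ·
  (1,6): δ = 75.65°  ·
  (2,3): δ = 162.66°  ·
  (2,4): δ = 124.98°  ·
  (2,5): δ = 31.60°  ✓
  (2,6): δ = 5.37°  ✓
  (3,4): δ = 142.32°  ·
  (3,5): δ = 48.94°  ·
  (3,6): δ = 11.98°  ✓
  (4,5): δ = 86.62°  ·
  (4,6): δ = 49.66°  ·
  (5,6): δ = 143.04°  ·
antipodal pairs: 6

count = 6; pairs: (0,2), (0,3), (0,4), (2,5), (2,6), (3,6)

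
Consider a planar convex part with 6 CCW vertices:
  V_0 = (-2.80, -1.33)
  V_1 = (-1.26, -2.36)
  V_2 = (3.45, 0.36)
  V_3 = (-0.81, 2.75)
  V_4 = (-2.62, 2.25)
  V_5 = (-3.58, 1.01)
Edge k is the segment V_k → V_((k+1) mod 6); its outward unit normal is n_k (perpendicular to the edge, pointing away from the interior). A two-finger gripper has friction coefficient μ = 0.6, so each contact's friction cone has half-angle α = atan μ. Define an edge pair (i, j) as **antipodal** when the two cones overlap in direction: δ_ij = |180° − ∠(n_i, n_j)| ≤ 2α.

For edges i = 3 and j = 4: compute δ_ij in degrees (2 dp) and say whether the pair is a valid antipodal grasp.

δ = 143.19°, invalid

α = atan 0.6 = 30.96°;  2α = 61.93°
edge 3: e_3 = (-1.81, -0.50);  n_3 = (-0.2663, +0.9639)
edge 4: e_4 = (-0.96, -1.24);  n_4 = (-0.7907, +0.6122)
∠(n_3, n_4) = 36.81°
δ = |180° − 36.81°| = 143.19°
143.19° > 2α = 61.93°  →  invalid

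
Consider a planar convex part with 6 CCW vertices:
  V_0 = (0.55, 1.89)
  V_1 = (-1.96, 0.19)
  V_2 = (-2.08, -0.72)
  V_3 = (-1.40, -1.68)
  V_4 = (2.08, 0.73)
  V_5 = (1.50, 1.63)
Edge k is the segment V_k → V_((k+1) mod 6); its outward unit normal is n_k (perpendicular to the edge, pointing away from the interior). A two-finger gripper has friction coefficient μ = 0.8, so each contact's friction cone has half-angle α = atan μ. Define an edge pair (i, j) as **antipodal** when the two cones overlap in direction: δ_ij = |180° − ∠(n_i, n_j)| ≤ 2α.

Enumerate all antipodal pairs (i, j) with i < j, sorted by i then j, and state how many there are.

α = atan 0.8 = 38.66°;  2α = 77.32°
n_0 = (-0.5608, +0.8280)
n_1 = (-0.9914, +0.1307)
n_2 = (-0.8160, -0.5780)
n_3 = (+0.5693, -0.8221)
n_4 = (+0.8406, +0.5417)
n_5 = (+0.2640, +0.9645)
  (0,1): δ = 131.62°  ·
  (0,2): δ = 88.80°  ·
  (0,3): δ = 0.59°  ✓
  (0,4): δ = 88.69°  ·
  (0,5): δ = 130.58°  ·
  (1,2): δ = 137.18°  ·
  (1,3): δ = 47.78°  ✓
  (1,4): δ = 40.31°  ✓
  (1,5): δ = 82.21°  ·
  (2,3): δ = 90.61°  ·
  (2,4): δ = 2.51°  ✓
  (2,5): δ = 39.38°  ✓
  (3,4): δ = 91.90°  ·
  (3,5): δ = 50.01°  ✓
  (4,5): δ = 138.11°  ·
antipodal pairs: 6

count = 6; pairs: (0,3), (1,3), (1,4), (2,4), (2,5), (3,5)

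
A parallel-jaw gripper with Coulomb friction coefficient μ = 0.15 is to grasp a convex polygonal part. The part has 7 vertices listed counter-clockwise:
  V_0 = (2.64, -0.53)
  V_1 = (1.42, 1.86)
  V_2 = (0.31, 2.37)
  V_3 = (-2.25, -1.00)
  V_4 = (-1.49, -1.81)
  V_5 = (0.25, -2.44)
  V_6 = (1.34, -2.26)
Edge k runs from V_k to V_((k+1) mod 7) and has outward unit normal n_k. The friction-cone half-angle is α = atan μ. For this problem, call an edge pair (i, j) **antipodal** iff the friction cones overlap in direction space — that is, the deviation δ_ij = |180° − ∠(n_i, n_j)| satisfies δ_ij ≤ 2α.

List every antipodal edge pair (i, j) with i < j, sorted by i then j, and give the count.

α = atan 0.15 = 8.53°;  2α = 17.06°
n_0 = (+0.8907, +0.4547)
n_1 = (+0.4175, +0.9087)
n_2 = (-0.7963, +0.6049)
n_3 = (-0.7293, -0.6842)
n_4 = (-0.3404, -0.9403)
n_5 = (+0.1629, -0.9866)
n_6 = (+0.7994, -0.6007)
  (0,1): δ = 141.72°  ·
  (0,2): δ = 64.26°  ·
  (0,3): δ = 16.13°  ✓
  (0,4): δ = 43.05°  ·
  (0,5): δ = 72.33°  ·
  (0,6): δ = 116.03°  ·
  (1,2): δ = 102.55°  ·
  (1,3): δ = 22.15°  ·
  (1,4): δ = 4.77°  ✓
  (1,5): δ = 34.05°  ·
  (1,6): δ = 77.75°  ·
  (2,3): δ = 99.60°  ·
  (2,4): δ = 72.68°  ·
  (2,5): δ = 43.40°  ·
  (2,6): δ = 0.30°  ✓
  (3,4): δ = 153.08°  ·
  (3,5): δ = 123.80°  ·
  (3,6): δ = 80.10°  ·
  (4,5): δ = 150.72°  ·
  (4,6): δ = 107.02°  ·
  (5,6): δ = 136.30°  ·
antipodal pairs: 3

count = 3; pairs: (0,3), (1,4), (2,6)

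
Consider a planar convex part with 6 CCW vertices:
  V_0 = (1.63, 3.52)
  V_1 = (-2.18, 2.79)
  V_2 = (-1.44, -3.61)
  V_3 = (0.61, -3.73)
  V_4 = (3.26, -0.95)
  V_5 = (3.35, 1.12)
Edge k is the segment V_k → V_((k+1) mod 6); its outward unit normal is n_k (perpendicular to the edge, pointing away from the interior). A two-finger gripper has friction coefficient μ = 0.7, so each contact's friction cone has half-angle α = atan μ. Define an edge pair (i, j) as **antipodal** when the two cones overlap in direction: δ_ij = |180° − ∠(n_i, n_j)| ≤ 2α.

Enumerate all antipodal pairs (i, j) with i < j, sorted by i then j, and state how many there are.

α = atan 0.7 = 34.99°;  2α = 69.98°
n_0 = (-0.1882, +0.9821)
n_1 = (-0.9934, -0.1149)
n_2 = (-0.0584, -0.9983)
n_3 = (+0.7238, -0.6900)
n_4 = (+0.9991, -0.0434)
n_5 = (+0.8128, +0.5825)
  (0,1): δ = 94.25°  ·
  (0,2): δ = 14.20°  ✓
  (0,3): δ = 35.52°  ✓
  (0,4): δ = 76.66°  ·
  (0,5): δ = 114.78°  ·
  (1,2): δ = 99.95°  ·
  (1,3): δ = 50.22°  ✓
  (1,4): δ = 9.09°  ✓
  (1,5): δ = 29.03°  ✓
  (2,3): δ = 130.28°  ·
  (2,4): δ = 89.14°  ·
  (2,5): δ = 51.02°  ✓
  (3,4): δ = 138.86°  ·
  (3,5): δ = 100.74°  ·
  (4,5): δ = 141.88°  ·
antipodal pairs: 6

count = 6; pairs: (0,2), (0,3), (1,3), (1,4), (1,5), (2,5)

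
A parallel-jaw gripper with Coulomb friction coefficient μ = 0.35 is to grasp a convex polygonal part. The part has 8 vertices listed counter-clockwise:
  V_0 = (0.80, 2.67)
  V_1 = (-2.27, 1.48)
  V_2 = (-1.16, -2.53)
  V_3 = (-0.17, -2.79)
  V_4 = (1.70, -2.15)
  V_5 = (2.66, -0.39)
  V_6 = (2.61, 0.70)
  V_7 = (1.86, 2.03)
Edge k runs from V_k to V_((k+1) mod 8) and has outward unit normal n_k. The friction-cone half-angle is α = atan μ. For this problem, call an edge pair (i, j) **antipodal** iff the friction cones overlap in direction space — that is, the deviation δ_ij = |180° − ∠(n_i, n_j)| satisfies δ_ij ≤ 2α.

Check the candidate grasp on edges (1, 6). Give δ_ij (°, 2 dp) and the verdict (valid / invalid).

α = atan 0.35 = 19.29°;  2α = 38.58°
edge 1: e_1 = (+1.11, -4.01);  n_1 = (-0.9638, -0.2668)
edge 6: e_6 = (-0.75, +1.33);  n_6 = (+0.8711, +0.4912)
∠(n_1, n_6) = 166.05°
δ = |180° − 166.05°| = 13.95°
13.95° ≤ 2α = 38.58°  →  valid

δ = 13.95°, valid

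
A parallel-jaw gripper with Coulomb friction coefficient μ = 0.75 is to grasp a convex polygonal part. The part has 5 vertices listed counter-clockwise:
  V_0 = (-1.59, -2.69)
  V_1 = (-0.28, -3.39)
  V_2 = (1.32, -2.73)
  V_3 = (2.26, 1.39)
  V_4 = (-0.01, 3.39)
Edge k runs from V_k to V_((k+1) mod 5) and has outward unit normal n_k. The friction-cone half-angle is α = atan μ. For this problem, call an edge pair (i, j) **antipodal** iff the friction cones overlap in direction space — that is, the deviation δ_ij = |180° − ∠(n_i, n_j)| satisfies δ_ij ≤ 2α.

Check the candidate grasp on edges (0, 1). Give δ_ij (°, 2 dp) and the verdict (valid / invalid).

δ = 129.47°, invalid

α = atan 0.75 = 36.87°;  2α = 73.74°
edge 0: e_0 = (+1.31, -0.70);  n_0 = (-0.4713, -0.8820)
edge 1: e_1 = (+1.60, +0.66);  n_1 = (+0.3813, -0.9244)
∠(n_0, n_1) = 50.53°
δ = |180° − 50.53°| = 129.47°
129.47° > 2α = 73.74°  →  invalid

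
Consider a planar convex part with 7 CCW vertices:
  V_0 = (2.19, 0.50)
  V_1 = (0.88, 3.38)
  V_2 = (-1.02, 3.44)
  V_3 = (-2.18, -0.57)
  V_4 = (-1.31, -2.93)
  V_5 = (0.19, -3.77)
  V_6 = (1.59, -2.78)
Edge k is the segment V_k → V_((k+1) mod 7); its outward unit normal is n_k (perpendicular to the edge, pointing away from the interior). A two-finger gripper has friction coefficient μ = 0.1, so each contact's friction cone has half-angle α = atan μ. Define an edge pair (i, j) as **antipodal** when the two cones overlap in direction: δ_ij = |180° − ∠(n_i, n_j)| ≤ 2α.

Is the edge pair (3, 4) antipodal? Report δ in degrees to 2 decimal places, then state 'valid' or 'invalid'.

δ = 139.48°, invalid

α = atan 0.1 = 5.71°;  2α = 11.42°
edge 3: e_3 = (+0.87, -2.36);  n_3 = (-0.9383, -0.3459)
edge 4: e_4 = (+1.50, -0.84);  n_4 = (-0.4886, -0.8725)
∠(n_3, n_4) = 40.52°
δ = |180° − 40.52°| = 139.48°
139.48° > 2α = 11.42°  →  invalid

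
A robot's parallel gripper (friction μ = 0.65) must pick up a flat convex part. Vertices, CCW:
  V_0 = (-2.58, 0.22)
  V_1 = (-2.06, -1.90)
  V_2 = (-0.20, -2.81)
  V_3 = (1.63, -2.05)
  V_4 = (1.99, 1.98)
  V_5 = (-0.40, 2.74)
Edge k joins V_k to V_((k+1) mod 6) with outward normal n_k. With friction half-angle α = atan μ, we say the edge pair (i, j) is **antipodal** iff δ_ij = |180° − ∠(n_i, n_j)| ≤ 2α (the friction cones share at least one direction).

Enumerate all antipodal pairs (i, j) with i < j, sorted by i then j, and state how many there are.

count = 6; pairs: (0,3), (0,4), (1,4), (2,4), (2,5), (3,5)

α = atan 0.65 = 33.02°;  2α = 66.05°
n_0 = (-0.9712, -0.2382)
n_1 = (-0.4395, -0.8983)
n_2 = (+0.3835, -0.9235)
n_3 = (+0.9960, -0.0890)
n_4 = (+0.3030, +0.9530)
n_5 = (-0.7563, +0.6542)
  (0,1): δ = 129.85°  ·
  (0,2): δ = 81.23°  ·
  (0,3): δ = 18.89°  ✓
  (0,4): δ = 58.58°  ✓
  (0,5): δ = 125.36°  ·
  (1,2): δ = 131.38°  ·
  (1,3): δ = 69.03°  ·
  (1,4): δ = 8.43°  ✓
  (1,5): δ = 75.21°  ·
  (2,3): δ = 117.66°  ·
  (2,4): δ = 40.19°  ✓
  (2,5): δ = 26.58°  ✓
  (3,4): δ = 102.54°  ·
  (3,5): δ = 35.76°  ✓
  (4,5): δ = 113.22°  ·
antipodal pairs: 6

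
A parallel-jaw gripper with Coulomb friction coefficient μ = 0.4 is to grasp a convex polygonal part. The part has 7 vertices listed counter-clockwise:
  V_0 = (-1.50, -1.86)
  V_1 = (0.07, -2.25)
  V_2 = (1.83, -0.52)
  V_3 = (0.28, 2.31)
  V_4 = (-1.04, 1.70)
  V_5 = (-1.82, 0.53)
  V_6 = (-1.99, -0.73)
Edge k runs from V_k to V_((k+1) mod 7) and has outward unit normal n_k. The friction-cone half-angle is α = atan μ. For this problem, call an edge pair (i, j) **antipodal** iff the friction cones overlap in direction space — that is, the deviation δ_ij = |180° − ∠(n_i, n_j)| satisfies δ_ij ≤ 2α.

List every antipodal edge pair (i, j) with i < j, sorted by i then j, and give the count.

α = atan 0.4 = 21.80°;  2α = 43.60°
n_0 = (-0.2411, -0.9705)
n_1 = (+0.7010, -0.7132)
n_2 = (+0.8771, +0.4804)
n_3 = (-0.4195, +0.9078)
n_4 = (-0.8321, +0.5547)
n_5 = (-0.9910, +0.1337)
n_6 = (-0.9175, -0.3978)
  (0,1): δ = 121.54°  ·
  (0,2): δ = 47.34°  ·
  (0,3): δ = 38.75°  ✓
  (0,4): δ = 70.26°  ·
  (0,5): δ = 96.27°  ·
  (0,6): δ = 127.39°  ·
  (1,2): δ = 105.80°  ·
  (1,3): δ = 19.70°  ✓
  (1,4): δ = 11.80°  ✓
  (1,5): δ = 37.81°  ✓
  (1,6): δ = 68.94°  ·
  (2,3): δ = 93.91°  ·
  (2,4): δ = 62.40°  ·
  (2,5): δ = 36.39°  ✓
  (2,6): δ = 5.27°  ✓
  (3,4): δ = 148.49°  ·
  (3,5): δ = 122.49°  ·
  (3,6): δ = 91.36°  ·
  (4,5): δ = 153.99°  ·
  (4,6): δ = 122.87°  ·
  (5,6): δ = 148.87°  ·
antipodal pairs: 6

count = 6; pairs: (0,3), (1,3), (1,4), (1,5), (2,5), (2,6)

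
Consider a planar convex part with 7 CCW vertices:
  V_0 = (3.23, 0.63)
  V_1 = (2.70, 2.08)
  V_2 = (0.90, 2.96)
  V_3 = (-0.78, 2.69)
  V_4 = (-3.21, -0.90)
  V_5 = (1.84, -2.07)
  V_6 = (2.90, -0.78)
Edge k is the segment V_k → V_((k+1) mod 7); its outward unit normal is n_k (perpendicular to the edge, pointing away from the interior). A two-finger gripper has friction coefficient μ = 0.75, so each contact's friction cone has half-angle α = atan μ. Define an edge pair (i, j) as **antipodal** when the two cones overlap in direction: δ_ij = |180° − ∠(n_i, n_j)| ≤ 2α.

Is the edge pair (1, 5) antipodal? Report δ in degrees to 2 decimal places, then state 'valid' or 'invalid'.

α = atan 0.75 = 36.87°;  2α = 73.74°
edge 1: e_1 = (-1.80, +0.88);  n_1 = (+0.4392, +0.8984)
edge 5: e_5 = (+1.06, +1.29);  n_5 = (+0.7726, -0.6349)
∠(n_1, n_5) = 103.36°
δ = |180° − 103.36°| = 76.64°
76.64° > 2α = 73.74°  →  invalid

δ = 76.64°, invalid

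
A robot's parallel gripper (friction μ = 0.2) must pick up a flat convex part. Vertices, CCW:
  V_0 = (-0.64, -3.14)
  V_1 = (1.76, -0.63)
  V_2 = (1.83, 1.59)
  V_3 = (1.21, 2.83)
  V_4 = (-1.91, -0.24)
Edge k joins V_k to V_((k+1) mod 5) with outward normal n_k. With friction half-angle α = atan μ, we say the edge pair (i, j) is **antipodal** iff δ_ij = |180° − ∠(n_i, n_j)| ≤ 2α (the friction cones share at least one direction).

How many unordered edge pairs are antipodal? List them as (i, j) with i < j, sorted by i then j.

count = 2; pairs: (0,3), (2,4)

α = atan 0.2 = 11.31°;  2α = 22.62°
n_0 = (+0.7228, -0.6911)
n_1 = (+0.9995, -0.0315)
n_2 = (+0.8944, +0.4472)
n_3 = (-0.7014, +0.7128)
n_4 = (-0.9160, -0.4012)
  (0,1): δ = 138.09°  ·
  (0,2): δ = 109.72°  ·
  (0,3): δ = 1.75°  ✓
  (0,4): δ = 67.37°  ·
  (1,2): δ = 151.63°  ·
  (1,3): δ = 43.66°  ·
  (1,4): δ = 25.46°  ·
  (2,3): δ = 72.03°  ·
  (2,4): δ = 2.91°  ✓
  (3,4): δ = 110.89°  ·
antipodal pairs: 2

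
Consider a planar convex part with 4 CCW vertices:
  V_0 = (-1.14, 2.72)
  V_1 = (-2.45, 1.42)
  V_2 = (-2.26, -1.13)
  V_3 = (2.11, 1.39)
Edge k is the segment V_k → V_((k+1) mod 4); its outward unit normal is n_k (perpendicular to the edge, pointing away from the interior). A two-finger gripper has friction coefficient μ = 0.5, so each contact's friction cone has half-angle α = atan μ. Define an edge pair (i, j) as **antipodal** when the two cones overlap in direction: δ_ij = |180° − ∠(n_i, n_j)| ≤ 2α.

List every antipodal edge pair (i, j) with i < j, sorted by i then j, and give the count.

count = 2; pairs: (0,2), (2,3)

α = atan 0.5 = 26.57°;  2α = 53.13°
n_0 = (-0.7044, +0.7098)
n_1 = (-0.9972, -0.0743)
n_2 = (+0.4996, -0.8663)
n_3 = (+0.3787, +0.9255)
  (0,1): δ = 130.52°  ·
  (0,2): δ = 14.81°  ✓
  (0,3): δ = 112.96°  ·
  (1,2): δ = 64.29°  ·
  (1,3): δ = 63.48°  ·
  (2,3): δ = 52.23°  ✓
antipodal pairs: 2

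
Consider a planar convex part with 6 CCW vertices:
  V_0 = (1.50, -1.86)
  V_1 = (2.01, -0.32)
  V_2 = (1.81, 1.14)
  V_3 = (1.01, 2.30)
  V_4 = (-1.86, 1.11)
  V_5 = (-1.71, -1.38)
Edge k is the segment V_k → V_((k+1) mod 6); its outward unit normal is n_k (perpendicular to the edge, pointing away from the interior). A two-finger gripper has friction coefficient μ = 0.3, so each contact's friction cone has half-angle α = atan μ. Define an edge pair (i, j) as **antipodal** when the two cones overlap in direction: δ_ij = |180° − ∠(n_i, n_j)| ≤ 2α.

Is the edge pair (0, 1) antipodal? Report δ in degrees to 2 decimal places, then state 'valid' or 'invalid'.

δ = 153.88°, invalid

α = atan 0.3 = 16.70°;  2α = 33.40°
edge 0: e_0 = (+0.51, +1.54);  n_0 = (+0.9493, -0.3144)
edge 1: e_1 = (-0.20, +1.46);  n_1 = (+0.9907, +0.1357)
∠(n_0, n_1) = 26.12°
δ = |180° − 26.12°| = 153.88°
153.88° > 2α = 33.40°  →  invalid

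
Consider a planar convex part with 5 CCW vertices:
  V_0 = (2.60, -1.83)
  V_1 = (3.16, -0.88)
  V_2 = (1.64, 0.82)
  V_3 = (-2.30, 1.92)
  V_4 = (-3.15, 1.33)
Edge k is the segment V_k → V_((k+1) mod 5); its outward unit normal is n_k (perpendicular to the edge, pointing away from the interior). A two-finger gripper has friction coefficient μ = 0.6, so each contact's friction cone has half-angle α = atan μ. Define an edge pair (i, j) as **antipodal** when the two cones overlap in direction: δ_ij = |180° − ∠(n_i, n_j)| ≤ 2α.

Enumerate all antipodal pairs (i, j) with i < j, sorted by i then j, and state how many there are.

α = atan 0.6 = 30.96°;  2α = 61.93°
n_0 = (+0.8615, -0.5078)
n_1 = (+0.7455, +0.6665)
n_2 = (+0.2689, +0.9632)
n_3 = (-0.5702, +0.8215)
n_4 = (-0.4816, -0.8764)
  (0,1): δ = 107.68°  ·
  (0,2): δ = 75.08°  ·
  (0,3): δ = 24.72°  ✓
  (0,4): δ = 91.73°  ·
  (1,2): δ = 147.40°  ·
  (1,3): δ = 97.04°  ·
  (1,4): δ = 19.41°  ✓
  (2,3): δ = 129.64°  ·
  (2,4): δ = 13.19°  ✓
  (3,4): δ = 63.56°  ·
antipodal pairs: 3

count = 3; pairs: (0,3), (1,4), (2,4)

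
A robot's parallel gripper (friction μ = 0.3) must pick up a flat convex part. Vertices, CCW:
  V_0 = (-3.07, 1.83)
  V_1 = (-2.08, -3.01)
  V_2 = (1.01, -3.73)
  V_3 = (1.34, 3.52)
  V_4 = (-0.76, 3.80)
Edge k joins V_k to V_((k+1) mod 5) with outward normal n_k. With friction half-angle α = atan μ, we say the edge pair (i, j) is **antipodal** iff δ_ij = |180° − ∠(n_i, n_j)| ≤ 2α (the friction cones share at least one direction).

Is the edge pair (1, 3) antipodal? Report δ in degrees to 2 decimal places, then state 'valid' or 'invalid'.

δ = 5.52°, valid

α = atan 0.3 = 16.70°;  2α = 33.40°
edge 1: e_1 = (+3.09, -0.72);  n_1 = (-0.2269, -0.9739)
edge 3: e_3 = (-2.10, +0.28);  n_3 = (+0.1322, +0.9912)
∠(n_1, n_3) = 174.48°
δ = |180° − 174.48°| = 5.52°
5.52° ≤ 2α = 33.40°  →  valid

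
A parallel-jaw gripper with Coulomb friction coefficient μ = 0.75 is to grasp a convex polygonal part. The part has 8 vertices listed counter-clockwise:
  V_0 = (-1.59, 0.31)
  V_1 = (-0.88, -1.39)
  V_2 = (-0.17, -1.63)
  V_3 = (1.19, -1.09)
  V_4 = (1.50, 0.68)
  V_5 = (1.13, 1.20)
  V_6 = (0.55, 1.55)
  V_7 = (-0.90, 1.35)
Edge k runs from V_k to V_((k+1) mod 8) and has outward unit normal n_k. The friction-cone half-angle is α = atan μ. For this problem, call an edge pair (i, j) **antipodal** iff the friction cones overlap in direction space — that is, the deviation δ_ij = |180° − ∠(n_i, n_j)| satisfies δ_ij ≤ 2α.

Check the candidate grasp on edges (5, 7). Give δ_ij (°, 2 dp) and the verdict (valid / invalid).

δ = 92.45°, invalid

α = atan 0.75 = 36.87°;  2α = 73.74°
edge 5: e_5 = (-0.58, +0.35);  n_5 = (+0.5167, +0.8562)
edge 7: e_7 = (-0.69, -1.04);  n_7 = (-0.8333, +0.5528)
∠(n_5, n_7) = 87.55°
δ = |180° − 87.55°| = 92.45°
92.45° > 2α = 73.74°  →  invalid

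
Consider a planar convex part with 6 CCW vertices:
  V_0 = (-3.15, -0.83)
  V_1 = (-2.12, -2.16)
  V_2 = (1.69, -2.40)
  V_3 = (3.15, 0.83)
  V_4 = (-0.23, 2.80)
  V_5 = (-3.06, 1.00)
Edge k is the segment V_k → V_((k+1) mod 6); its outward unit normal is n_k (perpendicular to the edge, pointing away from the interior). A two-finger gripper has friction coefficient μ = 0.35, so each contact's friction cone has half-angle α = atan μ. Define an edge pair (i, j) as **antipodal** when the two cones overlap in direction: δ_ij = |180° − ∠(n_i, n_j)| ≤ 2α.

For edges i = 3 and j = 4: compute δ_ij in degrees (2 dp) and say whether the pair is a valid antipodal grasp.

δ = 117.31°, invalid

α = atan 0.35 = 19.29°;  2α = 38.58°
edge 3: e_3 = (-3.38, +1.97);  n_3 = (+0.5036, +0.8640)
edge 4: e_4 = (-2.83, -1.80);  n_4 = (-0.5367, +0.8438)
∠(n_3, n_4) = 62.69°
δ = |180° − 62.69°| = 117.31°
117.31° > 2α = 38.58°  →  invalid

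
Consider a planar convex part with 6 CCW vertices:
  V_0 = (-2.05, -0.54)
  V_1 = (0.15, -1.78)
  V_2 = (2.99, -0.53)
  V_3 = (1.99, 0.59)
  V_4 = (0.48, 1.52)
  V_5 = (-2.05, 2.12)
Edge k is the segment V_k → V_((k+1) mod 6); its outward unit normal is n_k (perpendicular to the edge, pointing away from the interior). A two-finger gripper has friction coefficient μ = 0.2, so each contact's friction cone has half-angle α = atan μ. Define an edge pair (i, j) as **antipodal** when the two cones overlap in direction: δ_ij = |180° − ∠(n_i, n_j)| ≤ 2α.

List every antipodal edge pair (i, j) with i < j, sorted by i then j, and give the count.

α = atan 0.2 = 11.31°;  2α = 22.62°
n_0 = (-0.4910, -0.8712)
n_1 = (+0.4028, -0.9153)
n_2 = (+0.7459, +0.6660)
n_3 = (+0.5244, +0.8515)
n_4 = (+0.2308, +0.9730)
n_5 = (-1.0000, -0.0000)
  (0,1): δ = 126.84°  ·
  (0,2): δ = 18.83°  ✓
  (0,3): δ = 2.22°  ✓
  (0,4): δ = 16.07°  ✓
  (0,5): δ = 119.41°  ·
  (1,2): δ = 72.00°  ·
  (1,3): δ = 55.38°  ·
  (1,4): δ = 37.10°  ·
  (1,5): δ = 66.24°  ·
  (2,3): δ = 163.39°  ·
  (2,4): δ = 145.10°  ·
  (2,5): δ = 41.76°  ·
  (3,4): δ = 161.71°  ·
  (3,5): δ = 58.37°  ·
  (4,5): δ = 76.66°  ·
antipodal pairs: 3

count = 3; pairs: (0,2), (0,3), (0,4)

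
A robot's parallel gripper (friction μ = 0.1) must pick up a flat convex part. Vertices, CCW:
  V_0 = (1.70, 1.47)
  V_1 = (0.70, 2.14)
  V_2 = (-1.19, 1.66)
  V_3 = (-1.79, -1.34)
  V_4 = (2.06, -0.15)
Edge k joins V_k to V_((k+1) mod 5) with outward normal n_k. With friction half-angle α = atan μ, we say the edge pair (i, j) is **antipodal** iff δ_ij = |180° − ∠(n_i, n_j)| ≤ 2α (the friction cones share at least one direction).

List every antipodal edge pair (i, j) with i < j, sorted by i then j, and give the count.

count = 1; pairs: (1,3)

α = atan 0.1 = 5.71°;  2α = 11.42°
n_0 = (+0.5566, +0.8308)
n_1 = (-0.2462, +0.9692)
n_2 = (-0.9806, +0.1961)
n_3 = (+0.2953, -0.9554)
n_4 = (+0.9762, +0.2169)
  (0,1): δ = 131.93°  ·
  (0,2): δ = 67.49°  ·
  (0,3): δ = 51.00°  ·
  (0,4): δ = 136.35°  ·
  (1,2): δ = 115.56°  ·
  (1,3): δ = 2.93°  ✓
  (1,4): δ = 88.28°  ·
  (2,3): δ = 61.51°  ·
  (2,4): δ = 23.84°  ·
  (3,4): δ = 94.65°  ·
antipodal pairs: 1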